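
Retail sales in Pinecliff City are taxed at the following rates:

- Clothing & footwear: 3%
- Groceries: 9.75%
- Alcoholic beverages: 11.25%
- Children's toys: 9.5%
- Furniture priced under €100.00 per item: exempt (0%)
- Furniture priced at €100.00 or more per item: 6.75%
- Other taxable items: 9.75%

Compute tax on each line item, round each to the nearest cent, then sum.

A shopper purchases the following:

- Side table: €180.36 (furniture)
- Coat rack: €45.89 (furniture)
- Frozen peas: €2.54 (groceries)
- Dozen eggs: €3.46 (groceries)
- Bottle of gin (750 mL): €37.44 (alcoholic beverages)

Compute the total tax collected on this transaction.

Side table €180.36: furniture, €100.00 or more → 6.75% → €12.17
Coat rack €45.89: furniture, under €100.00 → 0% → €0.00
Frozen peas €2.54: groceries → 9.75% → €0.25
Dozen eggs €3.46: groceries → 9.75% → €0.34
Bottle of gin (750 mL) €37.44: alcoholic beverages → 11.25% → €4.21
Total tax = €12.17 + €0.25 + €0.34 + €4.21 = €16.97

€16.97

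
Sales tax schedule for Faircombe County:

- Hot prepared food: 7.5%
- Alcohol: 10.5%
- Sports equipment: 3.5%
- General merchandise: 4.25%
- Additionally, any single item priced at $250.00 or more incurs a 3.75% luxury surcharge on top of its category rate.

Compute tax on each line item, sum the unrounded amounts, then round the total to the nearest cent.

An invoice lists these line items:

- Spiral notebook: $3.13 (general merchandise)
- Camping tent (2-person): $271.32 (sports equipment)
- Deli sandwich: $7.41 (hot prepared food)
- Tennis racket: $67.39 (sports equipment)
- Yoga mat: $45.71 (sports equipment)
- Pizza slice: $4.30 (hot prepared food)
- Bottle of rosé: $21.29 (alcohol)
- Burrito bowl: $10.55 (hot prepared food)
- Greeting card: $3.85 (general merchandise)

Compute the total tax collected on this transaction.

$27.83

Spiral notebook $3.13: general merchandise → 4.25% → $0.133025
Camping tent (2-person) $271.32: sports equipment → 3.5% + 3.75% surcharge = 7.25% → $19.6707
Deli sandwich $7.41: hot prepared food → 7.5% → $0.55575
Tennis racket $67.39: sports equipment → 3.5% → $2.35865
Yoga mat $45.71: sports equipment → 3.5% → $1.59985
Pizza slice $4.30: hot prepared food → 7.5% → $0.3225
Bottle of rosé $21.29: alcohol → 10.5% → $2.23545
Burrito bowl $10.55: hot prepared food → 7.5% → $0.79125
Greeting card $3.85: general merchandise → 4.25% → $0.163625
Unrounded tax sum = $27.8308 → $27.83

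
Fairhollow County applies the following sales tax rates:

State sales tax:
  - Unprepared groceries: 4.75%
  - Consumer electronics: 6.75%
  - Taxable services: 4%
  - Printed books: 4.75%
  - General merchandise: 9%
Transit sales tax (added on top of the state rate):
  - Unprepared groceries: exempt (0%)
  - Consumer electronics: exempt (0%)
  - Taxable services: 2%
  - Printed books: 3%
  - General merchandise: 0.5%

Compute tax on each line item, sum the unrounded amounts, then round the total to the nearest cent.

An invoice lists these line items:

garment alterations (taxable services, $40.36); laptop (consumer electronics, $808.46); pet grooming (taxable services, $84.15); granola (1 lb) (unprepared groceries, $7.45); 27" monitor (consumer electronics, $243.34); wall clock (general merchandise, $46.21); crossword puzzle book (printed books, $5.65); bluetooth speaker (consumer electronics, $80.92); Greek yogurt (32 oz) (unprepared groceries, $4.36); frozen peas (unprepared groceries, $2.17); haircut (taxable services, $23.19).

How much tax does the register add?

Garment alterations $40.36: taxable services → 4% + 2% transit = 6% → $2.4216
Laptop $808.46: consumer electronics → 6.75% + 0% transit = 6.75% → $54.57105
Pet grooming $84.15: taxable services → 4% + 2% transit = 6% → $5.049
Granola (1 lb) $7.45: unprepared groceries → 4.75% + 0% transit = 4.75% → $0.353875
27" monitor $243.34: consumer electronics → 6.75% + 0% transit = 6.75% → $16.42545
Wall clock $46.21: general merchandise → 9% + 0.5% transit = 9.5% → $4.38995
Crossword puzzle book $5.65: printed books → 4.75% + 3% transit = 7.75% → $0.437875
Bluetooth speaker $80.92: consumer electronics → 6.75% + 0% transit = 6.75% → $5.4621
Greek yogurt (32 oz) $4.36: unprepared groceries → 4.75% + 0% transit = 4.75% → $0.2071
Frozen peas $2.17: unprepared groceries → 4.75% + 0% transit = 4.75% → $0.103075
Haircut $23.19: taxable services → 4% + 2% transit = 6% → $1.3914
Unrounded tax sum = $90.812475 → $90.81

$90.81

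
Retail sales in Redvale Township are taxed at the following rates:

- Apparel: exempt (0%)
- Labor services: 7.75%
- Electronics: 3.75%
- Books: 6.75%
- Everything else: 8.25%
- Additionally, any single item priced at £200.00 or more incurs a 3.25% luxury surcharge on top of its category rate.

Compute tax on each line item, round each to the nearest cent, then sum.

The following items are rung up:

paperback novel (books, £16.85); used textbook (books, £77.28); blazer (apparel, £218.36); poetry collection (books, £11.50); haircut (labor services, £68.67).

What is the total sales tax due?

Paperback novel £16.85: books → 6.75% → £1.14
Used textbook £77.28: books → 6.75% → £5.22
Blazer £218.36: apparel → 0% + 3.25% surcharge = 3.25% → £7.10
Poetry collection £11.50: books → 6.75% → £0.78
Haircut £68.67: labor services → 7.75% → £5.32
Total tax = £1.14 + £5.22 + £7.10 + £0.78 + £5.32 = £19.56

£19.56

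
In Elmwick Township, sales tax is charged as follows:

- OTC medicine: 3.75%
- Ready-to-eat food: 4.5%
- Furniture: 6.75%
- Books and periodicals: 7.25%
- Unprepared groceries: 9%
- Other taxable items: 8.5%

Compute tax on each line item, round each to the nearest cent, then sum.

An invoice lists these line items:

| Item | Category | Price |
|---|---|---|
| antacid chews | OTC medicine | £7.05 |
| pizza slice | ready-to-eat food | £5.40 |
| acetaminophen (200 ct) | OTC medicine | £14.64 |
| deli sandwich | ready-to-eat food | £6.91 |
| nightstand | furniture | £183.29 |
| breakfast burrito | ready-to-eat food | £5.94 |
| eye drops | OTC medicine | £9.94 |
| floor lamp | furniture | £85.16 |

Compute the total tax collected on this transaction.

Antacid chews £7.05: OTC medicine → 3.75% → £0.26
Pizza slice £5.40: ready-to-eat food → 4.5% → £0.24
Acetaminophen (200 ct) £14.64: OTC medicine → 3.75% → £0.55
Deli sandwich £6.91: ready-to-eat food → 4.5% → £0.31
Nightstand £183.29: furniture → 6.75% → £12.37
Breakfast burrito £5.94: ready-to-eat food → 4.5% → £0.27
Eye drops £9.94: OTC medicine → 3.75% → £0.37
Floor lamp £85.16: furniture → 6.75% → £5.75
Total tax = £0.26 + £0.24 + £0.55 + £0.31 + £12.37 + £0.27 + £0.37 + £5.75 = £20.12

£20.12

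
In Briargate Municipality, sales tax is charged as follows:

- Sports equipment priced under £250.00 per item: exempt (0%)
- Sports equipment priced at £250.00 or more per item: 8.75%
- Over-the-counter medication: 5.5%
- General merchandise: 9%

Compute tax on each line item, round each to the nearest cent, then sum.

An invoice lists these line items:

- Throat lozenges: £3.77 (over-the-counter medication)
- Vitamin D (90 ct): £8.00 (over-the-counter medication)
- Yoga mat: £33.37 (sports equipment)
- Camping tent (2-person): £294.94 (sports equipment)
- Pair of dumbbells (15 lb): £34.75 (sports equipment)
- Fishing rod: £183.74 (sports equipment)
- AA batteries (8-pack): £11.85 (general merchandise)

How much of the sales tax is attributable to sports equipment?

£25.81

Yoga mat £33.37: sports equipment, under £250.00 → 0% → £0.00
Camping tent (2-person) £294.94: sports equipment, £250.00 or more → 8.75% → £25.81
Pair of dumbbells (15 lb) £34.75: sports equipment, under £250.00 → 0% → £0.00
Fishing rod £183.74: sports equipment, under £250.00 → 0% → £0.00
Tax on sports equipment = £0.00 + £25.81 + £0.00 + £0.00 = £25.81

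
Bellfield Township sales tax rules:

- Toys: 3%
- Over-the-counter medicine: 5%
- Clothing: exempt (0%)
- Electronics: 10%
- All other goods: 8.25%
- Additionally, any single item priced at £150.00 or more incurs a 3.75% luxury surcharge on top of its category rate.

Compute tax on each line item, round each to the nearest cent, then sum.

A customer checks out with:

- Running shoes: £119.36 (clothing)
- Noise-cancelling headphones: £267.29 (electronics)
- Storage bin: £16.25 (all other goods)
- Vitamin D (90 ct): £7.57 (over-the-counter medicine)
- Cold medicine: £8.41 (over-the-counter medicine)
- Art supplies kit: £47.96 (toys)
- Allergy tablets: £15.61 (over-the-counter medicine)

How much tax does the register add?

Running shoes £119.36: clothing → 0% → £0.00
Noise-cancelling headphones £267.29: electronics → 10% + 3.75% surcharge = 13.75% → £36.75
Storage bin £16.25: all other goods → 8.25% → £1.34
Vitamin D (90 ct) £7.57: over-the-counter medicine → 5% → £0.38
Cold medicine £8.41: over-the-counter medicine → 5% → £0.42
Art supplies kit £47.96: toys → 3% → £1.44
Allergy tablets £15.61: over-the-counter medicine → 5% → £0.78
Total tax = £36.75 + £1.34 + £0.38 + £0.42 + £1.44 + £0.78 = £41.11

£41.11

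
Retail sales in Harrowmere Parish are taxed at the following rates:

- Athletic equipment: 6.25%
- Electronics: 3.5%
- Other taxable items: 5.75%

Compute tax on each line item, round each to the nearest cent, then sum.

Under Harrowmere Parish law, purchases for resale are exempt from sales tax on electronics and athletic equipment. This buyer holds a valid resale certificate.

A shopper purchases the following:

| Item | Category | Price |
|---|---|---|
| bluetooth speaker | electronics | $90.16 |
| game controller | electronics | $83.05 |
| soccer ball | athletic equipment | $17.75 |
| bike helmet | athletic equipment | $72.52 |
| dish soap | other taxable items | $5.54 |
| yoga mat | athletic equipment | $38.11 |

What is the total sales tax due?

$0.32

Bluetooth speaker $90.16: electronics, buyer-exempt → 0% → $0.00
Game controller $83.05: electronics, buyer-exempt → 0% → $0.00
Soccer ball $17.75: athletic equipment, buyer-exempt → 0% → $0.00
Bike helmet $72.52: athletic equipment, buyer-exempt → 0% → $0.00
Dish soap $5.54: other taxable items → 5.75% → $0.32
Yoga mat $38.11: athletic equipment, buyer-exempt → 0% → $0.00
Total tax = $0.32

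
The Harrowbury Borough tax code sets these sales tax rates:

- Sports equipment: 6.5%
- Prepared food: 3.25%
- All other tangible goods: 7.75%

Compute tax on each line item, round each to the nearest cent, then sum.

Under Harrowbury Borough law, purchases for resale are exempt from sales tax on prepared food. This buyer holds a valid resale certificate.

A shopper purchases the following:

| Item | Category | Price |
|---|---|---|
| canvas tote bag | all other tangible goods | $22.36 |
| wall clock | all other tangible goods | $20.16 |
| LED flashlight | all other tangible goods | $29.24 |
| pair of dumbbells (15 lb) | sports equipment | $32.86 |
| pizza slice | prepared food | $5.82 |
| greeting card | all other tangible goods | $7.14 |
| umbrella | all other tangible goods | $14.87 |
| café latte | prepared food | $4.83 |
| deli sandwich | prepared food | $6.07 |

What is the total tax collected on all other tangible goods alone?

Canvas tote bag $22.36: all other tangible goods → 7.75% → $1.73
Wall clock $20.16: all other tangible goods → 7.75% → $1.56
LED flashlight $29.24: all other tangible goods → 7.75% → $2.27
Greeting card $7.14: all other tangible goods → 7.75% → $0.55
Umbrella $14.87: all other tangible goods → 7.75% → $1.15
Tax on all other tangible goods = $1.73 + $1.56 + $2.27 + $0.55 + $1.15 = $7.26

$7.26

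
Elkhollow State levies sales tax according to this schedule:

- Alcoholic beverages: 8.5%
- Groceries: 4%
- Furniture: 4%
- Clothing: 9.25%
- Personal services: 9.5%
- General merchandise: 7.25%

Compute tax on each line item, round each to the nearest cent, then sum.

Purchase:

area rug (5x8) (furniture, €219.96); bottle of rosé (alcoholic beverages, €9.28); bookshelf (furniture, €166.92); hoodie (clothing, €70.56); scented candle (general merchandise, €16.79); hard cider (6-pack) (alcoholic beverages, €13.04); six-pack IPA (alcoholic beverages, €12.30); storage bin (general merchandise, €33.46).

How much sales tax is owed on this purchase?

Area rug (5x8) €219.96: furniture → 4% → €8.80
Bottle of rosé €9.28: alcoholic beverages → 8.5% → €0.79
Bookshelf €166.92: furniture → 4% → €6.68
Hoodie €70.56: clothing → 9.25% → €6.53
Scented candle €16.79: general merchandise → 7.25% → €1.22
Hard cider (6-pack) €13.04: alcoholic beverages → 8.5% → €1.11
Six-pack IPA €12.30: alcoholic beverages → 8.5% → €1.05
Storage bin €33.46: general merchandise → 7.25% → €2.43
Total tax = €8.80 + €0.79 + €6.68 + €6.53 + €1.22 + €1.11 + €1.05 + €2.43 = €28.61

€28.61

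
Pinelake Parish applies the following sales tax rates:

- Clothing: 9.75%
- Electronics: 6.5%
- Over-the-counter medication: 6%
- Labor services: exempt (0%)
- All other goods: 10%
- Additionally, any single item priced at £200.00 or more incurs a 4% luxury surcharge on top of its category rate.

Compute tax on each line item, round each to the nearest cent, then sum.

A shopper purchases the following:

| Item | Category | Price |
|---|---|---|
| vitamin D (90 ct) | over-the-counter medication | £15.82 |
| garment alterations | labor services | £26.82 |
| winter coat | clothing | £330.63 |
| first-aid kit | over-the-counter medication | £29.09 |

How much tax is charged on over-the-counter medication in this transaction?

Vitamin D (90 ct) £15.82: over-the-counter medication → 6% → £0.95
First-aid kit £29.09: over-the-counter medication → 6% → £1.75
Tax on over-the-counter medication = £0.95 + £1.75 = £2.70

£2.70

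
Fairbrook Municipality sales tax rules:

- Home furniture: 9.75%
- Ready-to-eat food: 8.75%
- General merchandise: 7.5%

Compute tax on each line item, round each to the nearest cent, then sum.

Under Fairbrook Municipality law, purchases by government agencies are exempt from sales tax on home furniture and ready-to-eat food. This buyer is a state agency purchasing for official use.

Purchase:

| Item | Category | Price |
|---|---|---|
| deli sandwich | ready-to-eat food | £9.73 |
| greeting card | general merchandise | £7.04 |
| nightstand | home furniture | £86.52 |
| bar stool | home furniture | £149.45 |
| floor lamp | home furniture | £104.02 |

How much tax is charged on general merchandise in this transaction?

£0.53

Greeting card £7.04: general merchandise → 7.5% → £0.53
Tax on general merchandise = £0.53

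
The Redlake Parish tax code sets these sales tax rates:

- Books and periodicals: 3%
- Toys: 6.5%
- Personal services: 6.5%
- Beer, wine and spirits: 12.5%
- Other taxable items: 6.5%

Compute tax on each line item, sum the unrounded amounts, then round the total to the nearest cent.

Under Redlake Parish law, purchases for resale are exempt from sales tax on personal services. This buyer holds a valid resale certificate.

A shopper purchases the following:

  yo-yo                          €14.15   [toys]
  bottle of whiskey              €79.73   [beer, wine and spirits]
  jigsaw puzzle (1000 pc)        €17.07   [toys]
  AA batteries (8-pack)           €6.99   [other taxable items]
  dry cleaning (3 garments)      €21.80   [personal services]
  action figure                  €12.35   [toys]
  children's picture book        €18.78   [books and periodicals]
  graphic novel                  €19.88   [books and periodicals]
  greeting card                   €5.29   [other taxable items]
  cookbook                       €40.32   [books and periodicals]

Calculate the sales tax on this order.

Yo-yo €14.15: toys → 6.5% → €0.91975
Bottle of whiskey €79.73: beer, wine and spirits → 12.5% → €9.96625
Jigsaw puzzle (1000 pc) €17.07: toys → 6.5% → €1.10955
AA batteries (8-pack) €6.99: other taxable items → 6.5% → €0.45435
Dry cleaning (3 garments) €21.80: personal services, buyer-exempt → 0% → €0.00
Action figure €12.35: toys → 6.5% → €0.80275
Children's picture book €18.78: books and periodicals → 3% → €0.5634
Graphic novel €19.88: books and periodicals → 3% → €0.5964
Greeting card €5.29: other taxable items → 6.5% → €0.34385
Cookbook €40.32: books and periodicals → 3% → €1.2096
Unrounded tax sum = €15.9659 → €15.97

€15.97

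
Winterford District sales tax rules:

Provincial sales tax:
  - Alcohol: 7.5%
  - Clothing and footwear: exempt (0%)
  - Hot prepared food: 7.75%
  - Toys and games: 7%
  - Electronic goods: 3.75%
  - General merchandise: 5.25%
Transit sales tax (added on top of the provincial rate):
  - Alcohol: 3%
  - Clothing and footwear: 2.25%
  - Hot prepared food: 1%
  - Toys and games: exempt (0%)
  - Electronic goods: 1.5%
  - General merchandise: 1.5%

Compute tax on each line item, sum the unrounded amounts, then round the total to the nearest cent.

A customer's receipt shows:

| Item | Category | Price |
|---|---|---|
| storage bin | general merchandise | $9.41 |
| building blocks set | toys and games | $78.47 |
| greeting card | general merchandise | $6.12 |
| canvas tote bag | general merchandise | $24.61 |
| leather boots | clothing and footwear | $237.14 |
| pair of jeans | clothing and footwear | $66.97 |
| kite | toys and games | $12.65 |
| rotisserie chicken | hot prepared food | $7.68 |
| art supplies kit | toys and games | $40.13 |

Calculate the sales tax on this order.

$19.41

Storage bin $9.41: general merchandise → 5.25% + 1.5% transit = 6.75% → $0.635175
Building blocks set $78.47: toys and games → 7% + 0% transit = 7% → $5.4929
Greeting card $6.12: general merchandise → 5.25% + 1.5% transit = 6.75% → $0.4131
Canvas tote bag $24.61: general merchandise → 5.25% + 1.5% transit = 6.75% → $1.661175
Leather boots $237.14: clothing and footwear → 0% + 2.25% transit = 2.25% → $5.33565
Pair of jeans $66.97: clothing and footwear → 0% + 2.25% transit = 2.25% → $1.506825
Kite $12.65: toys and games → 7% + 0% transit = 7% → $0.8855
Rotisserie chicken $7.68: hot prepared food → 7.75% + 1% transit = 8.75% → $0.672
Art supplies kit $40.13: toys and games → 7% + 0% transit = 7% → $2.8091
Unrounded tax sum = $19.411425 → $19.41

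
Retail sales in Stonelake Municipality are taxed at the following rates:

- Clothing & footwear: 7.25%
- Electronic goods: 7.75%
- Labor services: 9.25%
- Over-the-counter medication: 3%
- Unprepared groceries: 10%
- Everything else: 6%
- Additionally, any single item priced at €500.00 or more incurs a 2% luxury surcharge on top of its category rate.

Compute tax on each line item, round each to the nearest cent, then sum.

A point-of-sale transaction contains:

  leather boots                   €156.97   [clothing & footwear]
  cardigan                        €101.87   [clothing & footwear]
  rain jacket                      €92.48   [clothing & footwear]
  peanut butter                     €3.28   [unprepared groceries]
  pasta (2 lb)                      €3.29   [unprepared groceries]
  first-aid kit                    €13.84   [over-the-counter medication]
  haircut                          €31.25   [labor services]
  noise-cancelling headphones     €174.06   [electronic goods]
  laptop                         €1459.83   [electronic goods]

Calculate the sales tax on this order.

Leather boots €156.97: clothing & footwear → 7.25% → €11.38
Cardigan €101.87: clothing & footwear → 7.25% → €7.39
Rain jacket €92.48: clothing & footwear → 7.25% → €6.70
Peanut butter €3.28: unprepared groceries → 10% → €0.33
Pasta (2 lb) €3.29: unprepared groceries → 10% → €0.33
First-aid kit €13.84: over-the-counter medication → 3% → €0.42
Haircut €31.25: labor services → 9.25% → €2.89
Noise-cancelling headphones €174.06: electronic goods → 7.75% → €13.49
Laptop €1459.83: electronic goods → 7.75% + 2% surcharge = 9.75% → €142.33
Total tax = €11.38 + €7.39 + €6.70 + €0.33 + €0.33 + €0.42 + €2.89 + €13.49 + €142.33 = €185.26

€185.26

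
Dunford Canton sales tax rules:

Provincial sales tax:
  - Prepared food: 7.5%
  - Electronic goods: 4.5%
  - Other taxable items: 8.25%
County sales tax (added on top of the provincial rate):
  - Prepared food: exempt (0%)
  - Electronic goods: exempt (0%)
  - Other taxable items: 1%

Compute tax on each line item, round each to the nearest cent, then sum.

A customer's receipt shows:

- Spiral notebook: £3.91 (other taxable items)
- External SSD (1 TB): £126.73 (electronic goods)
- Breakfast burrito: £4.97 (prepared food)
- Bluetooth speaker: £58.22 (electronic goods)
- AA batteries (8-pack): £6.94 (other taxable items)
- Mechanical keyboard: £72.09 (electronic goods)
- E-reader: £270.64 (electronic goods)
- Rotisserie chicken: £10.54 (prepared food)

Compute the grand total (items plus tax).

£579.94

Spiral notebook £3.91: other taxable items → 8.25% + 1% county = 9.25% → £0.36
External SSD (1 TB) £126.73: electronic goods → 4.5% + 0% county = 4.5% → £5.70
Breakfast burrito £4.97: prepared food → 7.5% + 0% county = 7.5% → £0.37
Bluetooth speaker £58.22: electronic goods → 4.5% + 0% county = 4.5% → £2.62
AA batteries (8-pack) £6.94: other taxable items → 8.25% + 1% county = 9.25% → £0.64
Mechanical keyboard £72.09: electronic goods → 4.5% + 0% county = 4.5% → £3.24
E-reader £270.64: electronic goods → 4.5% + 0% county = 4.5% → £12.18
Rotisserie chicken £10.54: prepared food → 7.5% + 0% county = 7.5% → £0.79
Subtotal = £554.04; tax = £25.90; total due = £579.94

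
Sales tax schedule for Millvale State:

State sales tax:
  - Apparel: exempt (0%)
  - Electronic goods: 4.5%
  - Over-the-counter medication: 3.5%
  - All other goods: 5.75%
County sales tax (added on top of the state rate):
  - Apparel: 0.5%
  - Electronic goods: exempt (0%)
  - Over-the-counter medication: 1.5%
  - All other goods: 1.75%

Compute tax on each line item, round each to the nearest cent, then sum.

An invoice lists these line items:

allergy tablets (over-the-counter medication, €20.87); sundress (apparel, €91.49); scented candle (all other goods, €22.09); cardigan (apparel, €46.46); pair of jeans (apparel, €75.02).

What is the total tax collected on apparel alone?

€1.07

Sundress €91.49: apparel → 0% + 0.5% county = 0.5% → €0.46
Cardigan €46.46: apparel → 0% + 0.5% county = 0.5% → €0.23
Pair of jeans €75.02: apparel → 0% + 0.5% county = 0.5% → €0.38
Tax on apparel = €0.46 + €0.23 + €0.38 = €1.07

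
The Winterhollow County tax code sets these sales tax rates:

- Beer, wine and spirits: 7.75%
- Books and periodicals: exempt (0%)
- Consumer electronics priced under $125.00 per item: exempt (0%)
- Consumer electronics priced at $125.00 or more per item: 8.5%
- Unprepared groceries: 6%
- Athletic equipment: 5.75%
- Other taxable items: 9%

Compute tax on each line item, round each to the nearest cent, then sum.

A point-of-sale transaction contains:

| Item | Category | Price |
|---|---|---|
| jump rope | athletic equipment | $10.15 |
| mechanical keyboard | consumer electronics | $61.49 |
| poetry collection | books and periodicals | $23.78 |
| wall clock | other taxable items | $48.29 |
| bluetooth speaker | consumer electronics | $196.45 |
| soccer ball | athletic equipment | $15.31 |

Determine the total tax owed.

Jump rope $10.15: athletic equipment → 5.75% → $0.58
Mechanical keyboard $61.49: consumer electronics, under $125.00 → 0% → $0.00
Poetry collection $23.78: books and periodicals → 0% → $0.00
Wall clock $48.29: other taxable items → 9% → $4.35
Bluetooth speaker $196.45: consumer electronics, $125.00 or more → 8.5% → $16.70
Soccer ball $15.31: athletic equipment → 5.75% → $0.88
Total tax = $0.58 + $4.35 + $16.70 + $0.88 = $22.51

$22.51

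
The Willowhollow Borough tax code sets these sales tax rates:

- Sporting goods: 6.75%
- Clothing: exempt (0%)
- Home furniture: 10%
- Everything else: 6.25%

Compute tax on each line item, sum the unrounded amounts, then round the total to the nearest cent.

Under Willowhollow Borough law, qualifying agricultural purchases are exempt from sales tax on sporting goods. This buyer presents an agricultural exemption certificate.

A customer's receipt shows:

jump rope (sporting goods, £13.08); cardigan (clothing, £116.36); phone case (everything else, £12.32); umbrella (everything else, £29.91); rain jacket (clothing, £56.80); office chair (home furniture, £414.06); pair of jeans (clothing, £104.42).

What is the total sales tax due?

Jump rope £13.08: sporting goods, buyer-exempt → 0% → £0.00
Cardigan £116.36: clothing → 0% → £0.00
Phone case £12.32: everything else → 6.25% → £0.77
Umbrella £29.91: everything else → 6.25% → £1.869375
Rain jacket £56.80: clothing → 0% → £0.00
Office chair £414.06: home furniture → 10% → £41.406
Pair of jeans £104.42: clothing → 0% → £0.00
Unrounded tax sum = £44.045375 → £44.05

£44.05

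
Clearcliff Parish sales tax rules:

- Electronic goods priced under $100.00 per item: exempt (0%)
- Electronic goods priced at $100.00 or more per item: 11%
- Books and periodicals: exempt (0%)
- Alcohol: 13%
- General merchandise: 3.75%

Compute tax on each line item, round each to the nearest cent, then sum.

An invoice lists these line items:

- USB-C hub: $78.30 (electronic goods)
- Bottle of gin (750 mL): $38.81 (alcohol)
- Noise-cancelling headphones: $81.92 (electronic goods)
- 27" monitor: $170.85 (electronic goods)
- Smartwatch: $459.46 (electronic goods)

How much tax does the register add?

$74.38

USB-C hub $78.30: electronic goods, under $100.00 → 0% → $0.00
Bottle of gin (750 mL) $38.81: alcohol → 13% → $5.05
Noise-cancelling headphones $81.92: electronic goods, under $100.00 → 0% → $0.00
27" monitor $170.85: electronic goods, $100.00 or more → 11% → $18.79
Smartwatch $459.46: electronic goods, $100.00 or more → 11% → $50.54
Total tax = $5.05 + $18.79 + $50.54 = $74.38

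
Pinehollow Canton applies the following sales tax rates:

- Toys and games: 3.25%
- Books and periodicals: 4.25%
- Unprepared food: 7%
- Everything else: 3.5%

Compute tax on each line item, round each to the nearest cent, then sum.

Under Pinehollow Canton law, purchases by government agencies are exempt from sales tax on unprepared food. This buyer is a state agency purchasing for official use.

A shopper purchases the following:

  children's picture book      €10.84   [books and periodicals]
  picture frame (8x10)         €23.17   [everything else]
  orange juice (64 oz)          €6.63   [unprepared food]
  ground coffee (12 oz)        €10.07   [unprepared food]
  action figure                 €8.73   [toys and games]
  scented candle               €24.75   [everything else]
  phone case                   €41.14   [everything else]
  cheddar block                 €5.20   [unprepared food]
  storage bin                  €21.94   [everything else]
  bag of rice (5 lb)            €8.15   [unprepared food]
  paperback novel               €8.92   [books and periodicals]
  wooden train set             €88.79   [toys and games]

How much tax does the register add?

Children's picture book €10.84: books and periodicals → 4.25% → €0.46
Picture frame (8x10) €23.17: everything else → 3.5% → €0.81
Orange juice (64 oz) €6.63: unprepared food, buyer-exempt → 0% → €0.00
Ground coffee (12 oz) €10.07: unprepared food, buyer-exempt → 0% → €0.00
Action figure €8.73: toys and games → 3.25% → €0.28
Scented candle €24.75: everything else → 3.5% → €0.87
Phone case €41.14: everything else → 3.5% → €1.44
Cheddar block €5.20: unprepared food, buyer-exempt → 0% → €0.00
Storage bin €21.94: everything else → 3.5% → €0.77
Bag of rice (5 lb) €8.15: unprepared food, buyer-exempt → 0% → €0.00
Paperback novel €8.92: books and periodicals → 4.25% → €0.38
Wooden train set €88.79: toys and games → 3.25% → €2.89
Total tax = €0.46 + €0.81 + €0.28 + €0.87 + €1.44 + €0.77 + €0.38 + €2.89 = €7.90

€7.90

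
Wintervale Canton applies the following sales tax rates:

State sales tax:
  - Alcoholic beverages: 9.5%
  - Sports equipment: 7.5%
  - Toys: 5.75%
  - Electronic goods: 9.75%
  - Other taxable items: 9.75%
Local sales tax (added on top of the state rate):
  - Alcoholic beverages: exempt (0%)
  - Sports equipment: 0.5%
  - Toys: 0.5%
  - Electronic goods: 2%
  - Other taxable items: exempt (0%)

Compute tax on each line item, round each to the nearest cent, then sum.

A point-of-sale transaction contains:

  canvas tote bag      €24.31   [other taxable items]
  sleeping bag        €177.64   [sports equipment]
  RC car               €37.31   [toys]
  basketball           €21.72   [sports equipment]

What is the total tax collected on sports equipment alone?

Sleeping bag €177.64: sports equipment → 7.5% + 0.5% local = 8% → €14.21
Basketball €21.72: sports equipment → 7.5% + 0.5% local = 8% → €1.74
Tax on sports equipment = €14.21 + €1.74 = €15.95

€15.95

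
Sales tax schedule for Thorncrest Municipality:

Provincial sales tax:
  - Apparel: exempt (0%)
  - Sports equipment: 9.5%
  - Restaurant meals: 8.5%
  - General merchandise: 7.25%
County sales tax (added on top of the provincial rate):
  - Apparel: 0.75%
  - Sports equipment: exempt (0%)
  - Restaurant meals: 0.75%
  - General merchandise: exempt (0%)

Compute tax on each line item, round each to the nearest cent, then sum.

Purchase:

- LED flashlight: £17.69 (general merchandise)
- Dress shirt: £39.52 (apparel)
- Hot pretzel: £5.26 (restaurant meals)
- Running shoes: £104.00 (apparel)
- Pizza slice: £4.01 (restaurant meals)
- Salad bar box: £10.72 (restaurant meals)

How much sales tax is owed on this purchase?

£4.21

LED flashlight £17.69: general merchandise → 7.25% + 0% county = 7.25% → £1.28
Dress shirt £39.52: apparel → 0% + 0.75% county = 0.75% → £0.30
Hot pretzel £5.26: restaurant meals → 8.5% + 0.75% county = 9.25% → £0.49
Running shoes £104.00: apparel → 0% + 0.75% county = 0.75% → £0.78
Pizza slice £4.01: restaurant meals → 8.5% + 0.75% county = 9.25% → £0.37
Salad bar box £10.72: restaurant meals → 8.5% + 0.75% county = 9.25% → £0.99
Total tax = £1.28 + £0.30 + £0.49 + £0.78 + £0.37 + £0.99 = £4.21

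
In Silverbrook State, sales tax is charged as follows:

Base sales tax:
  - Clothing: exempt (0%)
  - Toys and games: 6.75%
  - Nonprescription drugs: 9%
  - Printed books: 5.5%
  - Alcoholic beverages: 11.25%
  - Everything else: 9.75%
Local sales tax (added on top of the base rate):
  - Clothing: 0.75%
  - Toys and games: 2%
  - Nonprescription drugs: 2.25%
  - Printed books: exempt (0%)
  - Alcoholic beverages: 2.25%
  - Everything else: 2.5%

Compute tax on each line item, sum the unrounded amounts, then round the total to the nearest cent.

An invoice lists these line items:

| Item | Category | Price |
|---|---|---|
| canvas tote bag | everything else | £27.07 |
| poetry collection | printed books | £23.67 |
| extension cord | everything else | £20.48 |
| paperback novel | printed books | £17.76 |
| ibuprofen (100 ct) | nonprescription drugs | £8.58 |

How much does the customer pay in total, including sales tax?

£106.63

Canvas tote bag £27.07: everything else → 9.75% + 2.5% local = 12.25% → £3.316075
Poetry collection £23.67: printed books → 5.5% + 0% local = 5.5% → £1.30185
Extension cord £20.48: everything else → 9.75% + 2.5% local = 12.25% → £2.5088
Paperback novel £17.76: printed books → 5.5% + 0% local = 5.5% → £0.9768
Ibuprofen (100 ct) £8.58: nonprescription drugs → 9% + 2.25% local = 11.25% → £0.96525
Subtotal = £97.56; unrounded tax = £9.068775 → £9.07; total due = £106.63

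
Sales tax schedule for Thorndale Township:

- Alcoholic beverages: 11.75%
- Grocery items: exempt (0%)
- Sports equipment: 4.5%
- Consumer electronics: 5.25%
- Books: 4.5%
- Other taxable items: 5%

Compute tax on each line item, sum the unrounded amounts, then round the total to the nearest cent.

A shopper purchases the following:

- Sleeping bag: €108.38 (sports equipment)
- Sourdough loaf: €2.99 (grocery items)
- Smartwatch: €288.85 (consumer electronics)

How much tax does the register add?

Sleeping bag €108.38: sports equipment → 4.5% → €4.8771
Sourdough loaf €2.99: grocery items → 0% → €0.00
Smartwatch €288.85: consumer electronics → 5.25% → €15.164625
Unrounded tax sum = €20.041725 → €20.04

€20.04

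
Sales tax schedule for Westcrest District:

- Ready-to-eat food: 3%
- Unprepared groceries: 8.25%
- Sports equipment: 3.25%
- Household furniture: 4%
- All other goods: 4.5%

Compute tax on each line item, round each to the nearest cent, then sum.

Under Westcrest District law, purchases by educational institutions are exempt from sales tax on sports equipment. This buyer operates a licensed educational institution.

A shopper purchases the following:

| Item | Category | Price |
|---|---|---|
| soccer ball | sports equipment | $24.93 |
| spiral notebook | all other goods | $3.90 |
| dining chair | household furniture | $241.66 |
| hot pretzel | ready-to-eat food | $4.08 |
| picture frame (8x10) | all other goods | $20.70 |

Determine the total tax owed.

$10.90

Soccer ball $24.93: sports equipment, buyer-exempt → 0% → $0.00
Spiral notebook $3.90: all other goods → 4.5% → $0.18
Dining chair $241.66: household furniture → 4% → $9.67
Hot pretzel $4.08: ready-to-eat food → 3% → $0.12
Picture frame (8x10) $20.70: all other goods → 4.5% → $0.93
Total tax = $0.18 + $9.67 + $0.12 + $0.93 = $10.90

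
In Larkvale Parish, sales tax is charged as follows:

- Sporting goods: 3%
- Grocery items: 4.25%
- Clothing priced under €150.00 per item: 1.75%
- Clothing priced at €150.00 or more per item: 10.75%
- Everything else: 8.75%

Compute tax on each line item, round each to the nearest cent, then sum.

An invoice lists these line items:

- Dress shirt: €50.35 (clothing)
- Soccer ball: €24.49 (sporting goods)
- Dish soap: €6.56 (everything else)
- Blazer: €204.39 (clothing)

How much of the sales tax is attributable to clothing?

€22.85

Dress shirt €50.35: clothing, under €150.00 → 1.75% → €0.88
Blazer €204.39: clothing, €150.00 or more → 10.75% → €21.97
Tax on clothing = €0.88 + €21.97 = €22.85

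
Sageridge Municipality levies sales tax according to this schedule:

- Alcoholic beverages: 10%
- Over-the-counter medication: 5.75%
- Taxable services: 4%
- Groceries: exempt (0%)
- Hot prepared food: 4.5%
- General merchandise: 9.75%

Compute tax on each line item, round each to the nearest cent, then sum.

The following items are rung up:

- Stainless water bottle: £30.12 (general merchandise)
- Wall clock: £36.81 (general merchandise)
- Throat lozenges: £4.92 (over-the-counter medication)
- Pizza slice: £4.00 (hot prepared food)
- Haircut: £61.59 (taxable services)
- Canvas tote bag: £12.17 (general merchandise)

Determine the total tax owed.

Stainless water bottle £30.12: general merchandise → 9.75% → £2.94
Wall clock £36.81: general merchandise → 9.75% → £3.59
Throat lozenges £4.92: over-the-counter medication → 5.75% → £0.28
Pizza slice £4.00: hot prepared food → 4.5% → £0.18
Haircut £61.59: taxable services → 4% → £2.46
Canvas tote bag £12.17: general merchandise → 9.75% → £1.19
Total tax = £2.94 + £3.59 + £0.28 + £0.18 + £2.46 + £1.19 = £10.64

£10.64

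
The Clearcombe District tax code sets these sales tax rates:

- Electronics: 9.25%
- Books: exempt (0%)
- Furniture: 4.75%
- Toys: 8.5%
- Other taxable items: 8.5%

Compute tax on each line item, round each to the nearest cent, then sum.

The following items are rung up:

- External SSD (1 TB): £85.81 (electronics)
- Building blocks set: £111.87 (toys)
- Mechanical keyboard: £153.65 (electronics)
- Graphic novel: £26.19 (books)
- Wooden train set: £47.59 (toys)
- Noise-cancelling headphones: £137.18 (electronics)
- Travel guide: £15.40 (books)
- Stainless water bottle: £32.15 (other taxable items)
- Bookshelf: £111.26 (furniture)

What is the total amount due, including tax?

£777.51

External SSD (1 TB) £85.81: electronics → 9.25% → £7.94
Building blocks set £111.87: toys → 8.5% → £9.51
Mechanical keyboard £153.65: electronics → 9.25% → £14.21
Graphic novel £26.19: books → 0% → £0.00
Wooden train set £47.59: toys → 8.5% → £4.05
Noise-cancelling headphones £137.18: electronics → 9.25% → £12.69
Travel guide £15.40: books → 0% → £0.00
Stainless water bottle £32.15: other taxable items → 8.5% → £2.73
Bookshelf £111.26: furniture → 4.75% → £5.28
Subtotal = £721.10; tax = £56.41; total due = £777.51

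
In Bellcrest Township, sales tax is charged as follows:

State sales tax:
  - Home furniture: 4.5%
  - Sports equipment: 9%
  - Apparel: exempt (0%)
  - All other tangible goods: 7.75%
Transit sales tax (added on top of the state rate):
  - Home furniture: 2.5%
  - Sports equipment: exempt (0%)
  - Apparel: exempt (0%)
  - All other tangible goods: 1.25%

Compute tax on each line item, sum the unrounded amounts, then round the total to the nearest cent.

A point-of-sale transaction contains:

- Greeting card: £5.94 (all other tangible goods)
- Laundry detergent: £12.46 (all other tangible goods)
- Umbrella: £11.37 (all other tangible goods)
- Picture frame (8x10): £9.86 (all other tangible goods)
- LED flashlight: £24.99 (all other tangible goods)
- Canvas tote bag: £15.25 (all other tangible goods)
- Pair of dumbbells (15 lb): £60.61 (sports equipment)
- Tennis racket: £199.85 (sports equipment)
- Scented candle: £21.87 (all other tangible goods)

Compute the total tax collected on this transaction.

Greeting card £5.94: all other tangible goods → 7.75% + 1.25% transit = 9% → £0.5346
Laundry detergent £12.46: all other tangible goods → 7.75% + 1.25% transit = 9% → £1.1214
Umbrella £11.37: all other tangible goods → 7.75% + 1.25% transit = 9% → £1.0233
Picture frame (8x10) £9.86: all other tangible goods → 7.75% + 1.25% transit = 9% → £0.8874
LED flashlight £24.99: all other tangible goods → 7.75% + 1.25% transit = 9% → £2.2491
Canvas tote bag £15.25: all other tangible goods → 7.75% + 1.25% transit = 9% → £1.3725
Pair of dumbbells (15 lb) £60.61: sports equipment → 9% + 0% transit = 9% → £5.4549
Tennis racket £199.85: sports equipment → 9% + 0% transit = 9% → £17.9865
Scented candle £21.87: all other tangible goods → 7.75% + 1.25% transit = 9% → £1.9683
Unrounded tax sum = £32.598 → £32.60

£32.60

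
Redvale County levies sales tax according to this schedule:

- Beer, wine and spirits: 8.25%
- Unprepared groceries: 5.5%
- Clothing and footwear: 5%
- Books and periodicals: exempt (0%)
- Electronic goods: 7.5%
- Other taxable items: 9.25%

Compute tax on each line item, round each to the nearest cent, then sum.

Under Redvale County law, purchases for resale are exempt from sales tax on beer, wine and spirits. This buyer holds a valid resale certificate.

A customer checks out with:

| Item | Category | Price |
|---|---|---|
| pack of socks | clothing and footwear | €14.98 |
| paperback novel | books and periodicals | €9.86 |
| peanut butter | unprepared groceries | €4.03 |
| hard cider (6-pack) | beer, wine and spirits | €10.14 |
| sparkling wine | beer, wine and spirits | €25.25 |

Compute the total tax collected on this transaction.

Pack of socks €14.98: clothing and footwear → 5% → €0.75
Paperback novel €9.86: books and periodicals → 0% → €0.00
Peanut butter €4.03: unprepared groceries → 5.5% → €0.22
Hard cider (6-pack) €10.14: beer, wine and spirits, buyer-exempt → 0% → €0.00
Sparkling wine €25.25: beer, wine and spirits, buyer-exempt → 0% → €0.00
Total tax = €0.75 + €0.22 = €0.97

€0.97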